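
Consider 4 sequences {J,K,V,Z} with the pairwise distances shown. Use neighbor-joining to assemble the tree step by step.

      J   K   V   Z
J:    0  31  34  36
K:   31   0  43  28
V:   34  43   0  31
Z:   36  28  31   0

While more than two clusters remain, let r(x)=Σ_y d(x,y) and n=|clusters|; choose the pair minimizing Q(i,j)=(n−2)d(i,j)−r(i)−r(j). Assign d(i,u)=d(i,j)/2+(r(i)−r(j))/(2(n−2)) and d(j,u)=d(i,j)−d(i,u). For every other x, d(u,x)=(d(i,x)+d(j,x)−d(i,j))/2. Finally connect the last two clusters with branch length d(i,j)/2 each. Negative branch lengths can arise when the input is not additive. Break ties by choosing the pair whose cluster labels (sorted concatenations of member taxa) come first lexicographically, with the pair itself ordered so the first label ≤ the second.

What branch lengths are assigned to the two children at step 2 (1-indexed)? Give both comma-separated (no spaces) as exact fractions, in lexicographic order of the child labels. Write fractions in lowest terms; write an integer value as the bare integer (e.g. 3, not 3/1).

step 1: merge (J,K) at d=31, Q=-141; branch lengths J→61/4, K→63/4; new cluster JK
  updated: d(JK,V)=23, d(JK,Z)=33/2
step 2: merge (JK,V) at d=23, Q=-141/2; branch lengths JK→17/4, V→75/4; new cluster JKV
  updated: d(JKV,Z)=49/4
step 3: merge (JKV,Z) at d=49/4; branch lengths JKV→49/8, Z→49/8; new cluster JKVZ
final tree: (((J:61/4,K:63/4):17/4,V:75/4):49/8,Z:49/8)
total length: 265/4

17/4,75/4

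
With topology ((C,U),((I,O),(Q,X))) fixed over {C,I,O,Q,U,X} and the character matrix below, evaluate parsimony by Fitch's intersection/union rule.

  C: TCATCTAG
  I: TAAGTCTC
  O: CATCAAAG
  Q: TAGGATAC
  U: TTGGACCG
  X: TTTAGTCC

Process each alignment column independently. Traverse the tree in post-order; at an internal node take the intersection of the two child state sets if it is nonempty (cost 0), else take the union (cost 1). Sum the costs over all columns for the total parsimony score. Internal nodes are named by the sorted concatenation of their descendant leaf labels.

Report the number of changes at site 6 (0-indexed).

CU@0: {T} ∩ {T} = {T} (intersection, +0)
IO@0: {T} ∪ {C} = {C,T} (union, +1)
QX@0: {T} ∩ {T} = {T} (intersection, +0)
IOQX@0: {C,T} ∩ {T} = {T} (intersection, +0)
CIOQUX@0: {T} ∩ {T} = {T} (intersection, +0)
CU@1: {C} ∪ {T} = {C,T} (union, +1)
IO@1: {A} ∩ {A} = {A} (intersection, +0)
QX@1: {A} ∪ {T} = {A,T} (union, +1)
IOQX@1: {A} ∩ {A,T} = {A} (intersection, +0)
CIOQUX@1: {C,T} ∪ {A} = {A,C,T} (union, +1)
CU@2: {A} ∪ {G} = {A,G} (union, +1)
IO@2: {A} ∪ {T} = {A,T} (union, +1)
QX@2: {G} ∪ {T} = {G,T} (union, +1)
IOQX@2: {A,T} ∩ {G,T} = {T} (intersection, +0)
CIOQUX@2: {A,G} ∪ {T} = {A,G,T} (union, +1)
CU@3: {T} ∪ {G} = {G,T} (union, +1)
IO@3: {G} ∪ {C} = {C,G} (union, +1)
QX@3: {G} ∪ {A} = {A,G} (union, +1)
IOQX@3: {C,G} ∩ {A,G} = {G} (intersection, +0)
CIOQUX@3: {G,T} ∩ {G} = {G} (intersection, +0)
CU@4: {C} ∪ {A} = {A,C} (union, +1)
IO@4: {T} ∪ {A} = {A,T} (union, +1)
QX@4: {A} ∪ {G} = {A,G} (union, +1)
IOQX@4: {A,T} ∩ {A,G} = {A} (intersection, +0)
CIOQUX@4: {A,C} ∩ {A} = {A} (intersection, +0)
CU@5: {T} ∪ {C} = {C,T} (union, +1)
IO@5: {C} ∪ {A} = {A,C} (union, +1)
QX@5: {T} ∩ {T} = {T} (intersection, +0)
IOQX@5: {A,C} ∪ {T} = {A,C,T} (union, +1)
CIOQUX@5: {C,T} ∩ {A,C,T} = {C,T} (intersection, +0)
CU@6: {A} ∪ {C} = {A,C} (union, +1)
IO@6: {T} ∪ {A} = {A,T} (union, +1)
QX@6: {A} ∪ {C} = {A,C} (union, +1)
IOQX@6: {A,T} ∩ {A,C} = {A} (intersection, +0)
CIOQUX@6: {A,C} ∩ {A} = {A} (intersection, +0)
CU@7: {G} ∩ {G} = {G} (intersection, +0)
IO@7: {C} ∪ {G} = {C,G} (union, +1)
QX@7: {C} ∩ {C} = {C} (intersection, +0)
IOQX@7: {C,G} ∩ {C} = {C} (intersection, +0)
CIOQUX@7: {G} ∪ {C} = {C,G} (union, +1)
per-site changes: [1, 3, 4, 3, 3, 3, 3, 2]; total = 22

3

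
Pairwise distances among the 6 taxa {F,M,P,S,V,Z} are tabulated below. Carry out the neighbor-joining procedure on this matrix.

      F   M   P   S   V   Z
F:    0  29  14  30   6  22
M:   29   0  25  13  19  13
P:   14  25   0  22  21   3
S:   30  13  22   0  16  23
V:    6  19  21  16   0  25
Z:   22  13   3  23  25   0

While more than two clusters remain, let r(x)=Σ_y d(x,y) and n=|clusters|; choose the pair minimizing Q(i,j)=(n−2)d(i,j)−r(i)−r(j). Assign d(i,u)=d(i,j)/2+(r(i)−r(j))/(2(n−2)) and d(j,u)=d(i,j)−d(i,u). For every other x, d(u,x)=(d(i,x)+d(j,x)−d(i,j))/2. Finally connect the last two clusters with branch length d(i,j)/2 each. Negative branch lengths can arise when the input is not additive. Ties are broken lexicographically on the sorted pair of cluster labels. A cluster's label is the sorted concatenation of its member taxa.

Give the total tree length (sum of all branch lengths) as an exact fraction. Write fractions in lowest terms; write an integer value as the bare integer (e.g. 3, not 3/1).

step 1: merge (F,V) at d=6, Q=-164; branch lengths F→19/4, V→5/4; new cluster FV
  updated: d(FV,M)=21, d(FV,P)=29/2, d(FV,S)=20, d(FV,Z)=41/2
step 2: merge (P,Z) at d=3, Q=-115; branch lengths P→7/3, Z→2/3; new cluster PZ
  updated: d(FV,PZ)=16, d(M,PZ)=35/2, d(PZ,S)=21
step 3: merge (FV,PZ) at d=16, Q=-159/2; branch lengths FV→69/8, PZ→59/8; new cluster FPVZ
  updated: d(FPVZ,M)=45/4, d(FPVZ,S)=25/2
step 4: merge (FPVZ,M) at d=45/4, Q=-147/4; branch lengths FPVZ→43/8, M→47/8; new cluster FMPVZ
  updated: d(FMPVZ,S)=57/8
step 5: merge (FMPVZ,S) at d=57/8; branch lengths FMPVZ→57/16, S→57/16; new cluster FMPSVZ
final tree: ((((F:19/4,V:5/4):69/8,(P:7/3,Z:2/3):59/8):43/8,M:47/8):57/16,S:57/16)
total length: 347/8

347/8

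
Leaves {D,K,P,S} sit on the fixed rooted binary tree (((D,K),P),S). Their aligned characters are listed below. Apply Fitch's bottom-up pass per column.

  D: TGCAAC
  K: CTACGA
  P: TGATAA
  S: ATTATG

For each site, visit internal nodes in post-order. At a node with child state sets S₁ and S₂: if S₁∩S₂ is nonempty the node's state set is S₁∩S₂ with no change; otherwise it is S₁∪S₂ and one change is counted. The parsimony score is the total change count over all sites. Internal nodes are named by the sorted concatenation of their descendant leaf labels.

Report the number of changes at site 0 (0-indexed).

2

site 0, node DK: D={T} ∪ K={C} → {C,T} (+1)
site 0, node DKP: DK={C,T} ∩ P={T} → {T} (+0)
site 0, node DKPS: DKP={T} ∪ S={A} → {A,T} (+1)
site 1, node DK: D={G} ∪ K={T} → {G,T} (+1)
site 1, node DKP: DK={G,T} ∩ P={G} → {G} (+0)
site 1, node DKPS: DKP={G} ∪ S={T} → {G,T} (+1)
site 2, node DK: D={C} ∪ K={A} → {A,C} (+1)
site 2, node DKP: DK={A,C} ∩ P={A} → {A} (+0)
site 2, node DKPS: DKP={A} ∪ S={T} → {A,T} (+1)
site 3, node DK: D={A} ∪ K={C} → {A,C} (+1)
site 3, node DKP: DK={A,C} ∪ P={T} → {A,C,T} (+1)
site 3, node DKPS: DKP={A,C,T} ∩ S={A} → {A} (+0)
site 4, node DK: D={A} ∪ K={G} → {A,G} (+1)
site 4, node DKP: DK={A,G} ∩ P={A} → {A} (+0)
site 4, node DKPS: DKP={A} ∪ S={T} → {A,T} (+1)
site 5, node DK: D={C} ∪ K={A} → {A,C} (+1)
site 5, node DKP: DK={A,C} ∩ P={A} → {A} (+0)
site 5, node DKPS: DKP={A} ∪ S={G} → {A,G} (+1)
per-site changes: [2, 2, 2, 2, 2, 2]; total = 12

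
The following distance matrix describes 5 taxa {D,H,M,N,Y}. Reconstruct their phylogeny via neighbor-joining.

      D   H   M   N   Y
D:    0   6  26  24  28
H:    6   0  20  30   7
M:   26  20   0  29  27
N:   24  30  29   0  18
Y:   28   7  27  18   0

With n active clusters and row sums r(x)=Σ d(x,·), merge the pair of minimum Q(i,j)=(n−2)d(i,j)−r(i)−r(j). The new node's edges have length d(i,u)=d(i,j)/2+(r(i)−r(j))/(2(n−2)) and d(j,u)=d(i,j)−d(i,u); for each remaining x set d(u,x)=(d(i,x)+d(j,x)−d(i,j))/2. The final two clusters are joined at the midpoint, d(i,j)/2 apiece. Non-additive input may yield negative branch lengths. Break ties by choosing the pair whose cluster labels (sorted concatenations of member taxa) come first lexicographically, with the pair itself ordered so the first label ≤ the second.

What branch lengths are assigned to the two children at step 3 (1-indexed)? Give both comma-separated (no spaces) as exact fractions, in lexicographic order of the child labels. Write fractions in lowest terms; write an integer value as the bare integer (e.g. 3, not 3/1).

37/8,95/8

1. join D+H (d=6, Q=-129) ⇒ DH; edges |D|=13/2, |H|=-1/2
  updated: d(DH,M)=20, d(DH,N)=24, d(DH,Y)=29/2
2. join DH+M (d=20, Q=-189/2) ⇒ DHM; edges |DH|=45/8, |M|=115/8
  updated: d(DHM,N)=33/2, d(DHM,Y)=43/4
3. join DHM+N (d=33/2, Q=-181/4) ⇒ DHMN; edges |DHM|=37/8, |N|=95/8
  updated: d(DHMN,Y)=49/8
4. join DHMN+Y (d=49/8) ⇒ DHMNY; edges |DHMN|=49/16, |Y|=49/16
final tree: ((((D:13/2,H:-1/2):45/8,M:115/8):37/8,N:95/8):49/16,Y:49/16)
total length: 389/8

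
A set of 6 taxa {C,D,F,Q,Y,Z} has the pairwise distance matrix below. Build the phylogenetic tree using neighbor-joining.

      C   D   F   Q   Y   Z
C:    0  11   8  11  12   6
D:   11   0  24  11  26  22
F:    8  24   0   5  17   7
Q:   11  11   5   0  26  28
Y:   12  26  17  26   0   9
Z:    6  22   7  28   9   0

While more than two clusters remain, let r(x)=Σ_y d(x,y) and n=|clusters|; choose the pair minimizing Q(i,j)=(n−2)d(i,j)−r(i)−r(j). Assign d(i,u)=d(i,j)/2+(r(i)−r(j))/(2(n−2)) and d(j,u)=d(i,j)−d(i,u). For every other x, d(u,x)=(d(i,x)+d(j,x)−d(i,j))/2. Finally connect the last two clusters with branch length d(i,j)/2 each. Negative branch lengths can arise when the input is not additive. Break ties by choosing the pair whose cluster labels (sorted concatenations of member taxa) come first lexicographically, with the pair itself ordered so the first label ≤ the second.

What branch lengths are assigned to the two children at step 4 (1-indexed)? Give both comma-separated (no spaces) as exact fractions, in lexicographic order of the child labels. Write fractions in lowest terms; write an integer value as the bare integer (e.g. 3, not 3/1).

11/4,3

step 1: merge (D,Q) at d=11, Q=-131; branch lengths D→57/8, Q→31/8; new cluster DQ
  updated: d(C,DQ)=11/2, d(DQ,F)=9, d(DQ,Y)=41/2, d(DQ,Z)=39/2
step 2: merge (Y,Z) at d=9, Q=-73; branch lengths Y→22/3, Z→5/3; new cluster YZ
  updated: d(C,YZ)=9/2, d(DQ,YZ)=31/2, d(F,YZ)=15/2
step 3: merge (C,DQ) at d=11/2, Q=-37; branch lengths C→-1/4, DQ→23/4; new cluster CDQ
  updated: d(CDQ,F)=23/4, d(CDQ,YZ)=29/4
step 4: merge (CDQ,F) at d=23/4, Q=-41/2; branch lengths CDQ→11/4, F→3; new cluster CDFQ
  updated: d(CDFQ,YZ)=9/2
step 5: merge (CDFQ,YZ) at d=9/2; branch lengths CDFQ→9/4, YZ→9/4; new cluster CDFQYZ
final tree: (((C:-1/4,(D:57/8,Q:31/8):23/4):11/4,F:3):9/4,(Y:22/3,Z:5/3):9/4)
total length: 143/4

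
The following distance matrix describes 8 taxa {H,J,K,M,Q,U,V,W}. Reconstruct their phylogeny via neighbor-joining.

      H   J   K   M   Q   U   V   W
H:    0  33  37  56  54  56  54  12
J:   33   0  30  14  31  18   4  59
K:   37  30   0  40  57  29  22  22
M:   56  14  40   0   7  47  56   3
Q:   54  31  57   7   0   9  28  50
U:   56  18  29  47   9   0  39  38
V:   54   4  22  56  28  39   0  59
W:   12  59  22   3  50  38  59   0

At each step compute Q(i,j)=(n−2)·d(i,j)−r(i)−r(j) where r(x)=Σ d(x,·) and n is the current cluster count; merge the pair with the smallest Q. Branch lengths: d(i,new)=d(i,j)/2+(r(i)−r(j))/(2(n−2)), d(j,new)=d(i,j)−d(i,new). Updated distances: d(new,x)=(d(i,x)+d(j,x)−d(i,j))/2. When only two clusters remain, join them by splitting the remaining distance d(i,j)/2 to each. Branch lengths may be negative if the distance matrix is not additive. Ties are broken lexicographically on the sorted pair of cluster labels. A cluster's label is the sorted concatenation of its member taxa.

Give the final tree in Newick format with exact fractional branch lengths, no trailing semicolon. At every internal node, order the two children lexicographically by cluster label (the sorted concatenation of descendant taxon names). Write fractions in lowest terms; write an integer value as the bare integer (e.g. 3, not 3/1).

(((((H:131/12,W:13/12):44/3,K:53/6):321/32,(J:-27/8,V:59/8):379/32):81/32,(M:89/20,Q:51/20):419/32):365/64,U:365/64)

1. join H+W (d=12, Q=-473) ⇒ HW; edges |H|=131/12, |W|=13/12
  updated: d(HW,J)=40, d(HW,K)=47/2, d(HW,M)=47/2, d(HW,Q)=46, d(HW,U)=41, d(HW,V)=101/2
2. join M+Q (d=7, Q=-661/2) ⇒ MQ; edges |M|=89/20, |Q|=51/20
  updated: d(HW,MQ)=125/4, d(J,MQ)=19, d(K,MQ)=45, d(MQ,U)=49/2, d(MQ,V)=77/2
3. join J+V (d=4, Q=-249) ⇒ JV; edges |J|=-27/8, |V|=59/8
  updated: d(HW,JV)=173/4, d(JV,K)=24, d(JV,MQ)=107/4, d(JV,U)=53/2
4. join HW+K (d=47/2, Q=-190) ⇒ HKW; edges |HW|=44/3, |K|=53/6
  updated: d(HKW,JV)=175/8, d(HKW,MQ)=211/8, d(HKW,U)=93/4
5. join HKW+JV (d=175/8, Q=-823/8) ⇒ HJKVW; edges |HKW|=321/32, |JV|=379/32
  updated: d(HJKVW,MQ)=125/8, d(HJKVW,U)=223/16
6. join HJKVW+MQ (d=125/8, Q=-865/16) ⇒ HJKMQVW; edges |HJKVW|=81/32, |MQ|=419/32
  updated: d(HJKMQVW,U)=365/32
7. join HJKMQVW+U (d=365/32) ⇒ HJKMQUVW; edges |HJKMQVW|=365/64, |U|=365/64
final tree: (((((H:131/12,W:13/12):44/3,K:53/6):321/32,(J:-27/8,V:59/8):379/32):81/32,(M:89/20,Q:51/20):419/32):365/64,U:365/64)
total length: 3053/32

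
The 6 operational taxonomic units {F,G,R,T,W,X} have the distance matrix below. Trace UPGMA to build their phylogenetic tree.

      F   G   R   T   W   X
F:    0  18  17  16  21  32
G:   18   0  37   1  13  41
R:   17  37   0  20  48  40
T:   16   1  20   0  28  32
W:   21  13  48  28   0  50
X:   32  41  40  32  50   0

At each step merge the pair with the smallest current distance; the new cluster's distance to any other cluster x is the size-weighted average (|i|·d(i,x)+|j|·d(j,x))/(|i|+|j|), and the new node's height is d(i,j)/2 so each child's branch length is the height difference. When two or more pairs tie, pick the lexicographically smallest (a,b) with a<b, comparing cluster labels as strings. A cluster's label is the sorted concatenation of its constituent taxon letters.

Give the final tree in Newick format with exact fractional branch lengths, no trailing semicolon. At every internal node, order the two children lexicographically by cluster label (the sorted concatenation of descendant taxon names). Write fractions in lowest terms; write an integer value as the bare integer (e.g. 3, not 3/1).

1. join G+T (d=1) ⇒ GT; edges |G|=1/2, |T|=1/2
  updated: d(F,GT)=17, d(GT,R)=57/2, d(GT,W)=41/2, d(GT,X)=73/2
2. join F+GT (d=17) ⇒ FGT; edges |F|=17/2, |GT|=8
  updated: d(FGT,R)=74/3, d(FGT,W)=62/3, d(FGT,X)=35
3. join FGT+W (d=62/3) ⇒ FGTW; edges |FGT|=11/6, |W|=31/3
  updated: d(FGTW,R)=61/2, d(FGTW,X)=155/4
4. join FGTW+R (d=61/2) ⇒ FGRTW; edges |FGTW|=59/12, |R|=61/4
  updated: d(FGRTW,X)=39
5. join FGRTW+X (d=39) ⇒ FGRTWX; edges |FGRTW|=17/4, |X|=39/2
final tree: ((((F:17/2,(G:1/2,T:1/2):8):11/6,W:31/3):59/12,R:61/4):17/4,X:39/2)
total length: 883/12

((((F:17/2,(G:1/2,T:1/2):8):11/6,W:31/3):59/12,R:61/4):17/4,X:39/2)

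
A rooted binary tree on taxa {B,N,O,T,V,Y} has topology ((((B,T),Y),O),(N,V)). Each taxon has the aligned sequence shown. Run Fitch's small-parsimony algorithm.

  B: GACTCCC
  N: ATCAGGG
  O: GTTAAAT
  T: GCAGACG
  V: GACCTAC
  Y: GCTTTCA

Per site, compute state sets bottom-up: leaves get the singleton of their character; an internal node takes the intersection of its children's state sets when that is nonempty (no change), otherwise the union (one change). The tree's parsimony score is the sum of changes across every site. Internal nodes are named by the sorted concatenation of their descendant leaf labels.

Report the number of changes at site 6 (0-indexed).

BT@0: {G} ∩ {G} = {G} (intersection, +0)
BTY@0: {G} ∩ {G} = {G} (intersection, +0)
BOTY@0: {G} ∩ {G} = {G} (intersection, +0)
NV@0: {A} ∪ {G} = {A,G} (union, +1)
BNOTVY@0: {G} ∩ {A,G} = {G} (intersection, +0)
BT@1: {A} ∪ {C} = {A,C} (union, +1)
BTY@1: {A,C} ∩ {C} = {C} (intersection, +0)
BOTY@1: {C} ∪ {T} = {C,T} (union, +1)
NV@1: {T} ∪ {A} = {A,T} (union, +1)
BNOTVY@1: {C,T} ∩ {A,T} = {T} (intersection, +0)
BT@2: {C} ∪ {A} = {A,C} (union, +1)
BTY@2: {A,C} ∪ {T} = {A,C,T} (union, +1)
BOTY@2: {A,C,T} ∩ {T} = {T} (intersection, +0)
NV@2: {C} ∩ {C} = {C} (intersection, +0)
BNOTVY@2: {T} ∪ {C} = {C,T} (union, +1)
BT@3: {T} ∪ {G} = {G,T} (union, +1)
BTY@3: {G,T} ∩ {T} = {T} (intersection, +0)
BOTY@3: {T} ∪ {A} = {A,T} (union, +1)
NV@3: {A} ∪ {C} = {A,C} (union, +1)
BNOTVY@3: {A,T} ∩ {A,C} = {A} (intersection, +0)
BT@4: {C} ∪ {A} = {A,C} (union, +1)
BTY@4: {A,C} ∪ {T} = {A,C,T} (union, +1)
BOTY@4: {A,C,T} ∩ {A} = {A} (intersection, +0)
NV@4: {G} ∪ {T} = {G,T} (union, +1)
BNOTVY@4: {A} ∪ {G,T} = {A,G,T} (union, +1)
BT@5: {C} ∩ {C} = {C} (intersection, +0)
BTY@5: {C} ∩ {C} = {C} (intersection, +0)
BOTY@5: {C} ∪ {A} = {A,C} (union, +1)
NV@5: {G} ∪ {A} = {A,G} (union, +1)
BNOTVY@5: {A,C} ∩ {A,G} = {A} (intersection, +0)
BT@6: {C} ∪ {G} = {C,G} (union, +1)
BTY@6: {C,G} ∪ {A} = {A,C,G} (union, +1)
BOTY@6: {A,C,G} ∪ {T} = {A,C,G,T} (union, +1)
NV@6: {G} ∪ {C} = {C,G} (union, +1)
BNOTVY@6: {A,C,G,T} ∩ {C,G} = {C,G} (intersection, +0)
per-site changes: [1, 3, 3, 3, 4, 2, 4]; total = 20

4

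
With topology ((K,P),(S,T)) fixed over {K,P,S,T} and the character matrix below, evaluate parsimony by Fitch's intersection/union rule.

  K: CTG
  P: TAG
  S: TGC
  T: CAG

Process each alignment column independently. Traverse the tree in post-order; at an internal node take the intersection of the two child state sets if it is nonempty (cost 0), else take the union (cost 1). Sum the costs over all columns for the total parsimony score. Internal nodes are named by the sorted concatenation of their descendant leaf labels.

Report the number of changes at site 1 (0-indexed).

KP@0: {C} ∪ {T} = {C,T} (union, +1)
ST@0: {T} ∪ {C} = {C,T} (union, +1)
KPST@0: {C,T} ∩ {C,T} = {C,T} (intersection, +0)
KP@1: {T} ∪ {A} = {A,T} (union, +1)
ST@1: {G} ∪ {A} = {A,G} (union, +1)
KPST@1: {A,T} ∩ {A,G} = {A} (intersection, +0)
KP@2: {G} ∩ {G} = {G} (intersection, +0)
ST@2: {C} ∪ {G} = {C,G} (union, +1)
KPST@2: {G} ∩ {C,G} = {G} (intersection, +0)
per-site changes: [2, 2, 1]; total = 5

2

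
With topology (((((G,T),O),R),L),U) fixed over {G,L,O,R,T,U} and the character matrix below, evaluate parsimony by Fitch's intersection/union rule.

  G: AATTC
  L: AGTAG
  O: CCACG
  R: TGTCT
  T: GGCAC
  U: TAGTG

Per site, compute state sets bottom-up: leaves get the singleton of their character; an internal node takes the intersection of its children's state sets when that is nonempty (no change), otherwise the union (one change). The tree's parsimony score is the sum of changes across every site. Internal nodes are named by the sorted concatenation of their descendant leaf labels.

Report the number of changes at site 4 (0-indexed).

2

GT@0: {A} ∪ {G} = {A,G} (union, +1)
GOT@0: {A,G} ∪ {C} = {A,C,G} (union, +1)
GORT@0: {A,C,G} ∪ {T} = {A,C,G,T} (union, +1)
GLORT@0: {A,C,G,T} ∩ {A} = {A} (intersection, +0)
GLORTU@0: {A} ∪ {T} = {A,T} (union, +1)
GT@1: {A} ∪ {G} = {A,G} (union, +1)
GOT@1: {A,G} ∪ {C} = {A,C,G} (union, +1)
GORT@1: {A,C,G} ∩ {G} = {G} (intersection, +0)
GLORT@1: {G} ∩ {G} = {G} (intersection, +0)
GLORTU@1: {G} ∪ {A} = {A,G} (union, +1)
GT@2: {T} ∪ {C} = {C,T} (union, +1)
GOT@2: {C,T} ∪ {A} = {A,C,T} (union, +1)
GORT@2: {A,C,T} ∩ {T} = {T} (intersection, +0)
GLORT@2: {T} ∩ {T} = {T} (intersection, +0)
GLORTU@2: {T} ∪ {G} = {G,T} (union, +1)
GT@3: {T} ∪ {A} = {A,T} (union, +1)
GOT@3: {A,T} ∪ {C} = {A,C,T} (union, +1)
GORT@3: {A,C,T} ∩ {C} = {C} (intersection, +0)
GLORT@3: {C} ∪ {A} = {A,C} (union, +1)
GLORTU@3: {A,C} ∪ {T} = {A,C,T} (union, +1)
GT@4: {C} ∩ {C} = {C} (intersection, +0)
GOT@4: {C} ∪ {G} = {C,G} (union, +1)
GORT@4: {C,G} ∪ {T} = {C,G,T} (union, +1)
GLORT@4: {C,G,T} ∩ {G} = {G} (intersection, +0)
GLORTU@4: {G} ∩ {G} = {G} (intersection, +0)
per-site changes: [4, 3, 3, 4, 2]; total = 16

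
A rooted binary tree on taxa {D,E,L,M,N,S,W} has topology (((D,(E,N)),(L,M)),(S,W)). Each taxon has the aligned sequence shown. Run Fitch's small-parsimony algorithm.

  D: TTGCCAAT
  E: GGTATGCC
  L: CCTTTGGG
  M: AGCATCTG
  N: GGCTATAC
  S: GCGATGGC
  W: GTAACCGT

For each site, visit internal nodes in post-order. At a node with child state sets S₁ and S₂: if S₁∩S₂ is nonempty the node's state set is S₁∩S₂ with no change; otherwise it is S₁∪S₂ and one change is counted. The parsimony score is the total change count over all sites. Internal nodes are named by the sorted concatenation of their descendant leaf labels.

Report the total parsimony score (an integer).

28

EN@0: {G} ∩ {G} = {G} (intersection, +0)
DEN@0: {T} ∪ {G} = {G,T} (union, +1)
LM@0: {C} ∪ {A} = {A,C} (union, +1)
DELMN@0: {G,T} ∪ {A,C} = {A,C,G,T} (union, +1)
SW@0: {G} ∩ {G} = {G} (intersection, +0)
DELMNSW@0: {A,C,G,T} ∩ {G} = {G} (intersection, +0)
EN@1: {G} ∩ {G} = {G} (intersection, +0)
DEN@1: {T} ∪ {G} = {G,T} (union, +1)
LM@1: {C} ∪ {G} = {C,G} (union, +1)
DELMN@1: {G,T} ∩ {C,G} = {G} (intersection, +0)
SW@1: {C} ∪ {T} = {C,T} (union, +1)
DELMNSW@1: {G} ∪ {C,T} = {C,G,T} (union, +1)
EN@2: {T} ∪ {C} = {C,T} (union, +1)
DEN@2: {G} ∪ {C,T} = {C,G,T} (union, +1)
LM@2: {T} ∪ {C} = {C,T} (union, +1)
DELMN@2: {C,G,T} ∩ {C,T} = {C,T} (intersection, +0)
SW@2: {G} ∪ {A} = {A,G} (union, +1)
DELMNSW@2: {C,T} ∪ {A,G} = {A,C,G,T} (union, +1)
EN@3: {A} ∪ {T} = {A,T} (union, +1)
DEN@3: {C} ∪ {A,T} = {A,C,T} (union, +1)
LM@3: {T} ∪ {A} = {A,T} (union, +1)
DELMN@3: {A,C,T} ∩ {A,T} = {A,T} (intersection, +0)
SW@3: {A} ∩ {A} = {A} (intersection, +0)
DELMNSW@3: {A,T} ∩ {A} = {A} (intersection, +0)
EN@4: {T} ∪ {A} = {A,T} (union, +1)
DEN@4: {C} ∪ {A,T} = {A,C,T} (union, +1)
LM@4: {T} ∩ {T} = {T} (intersection, +0)
DELMN@4: {A,C,T} ∩ {T} = {T} (intersection, +0)
SW@4: {T} ∪ {C} = {C,T} (union, +1)
DELMNSW@4: {T} ∩ {C,T} = {T} (intersection, +0)
EN@5: {G} ∪ {T} = {G,T} (union, +1)
DEN@5: {A} ∪ {G,T} = {A,G,T} (union, +1)
LM@5: {G} ∪ {C} = {C,G} (union, +1)
DELMN@5: {A,G,T} ∩ {C,G} = {G} (intersection, +0)
SW@5: {G} ∪ {C} = {C,G} (union, +1)
DELMNSW@5: {G} ∩ {C,G} = {G} (intersection, +0)
EN@6: {C} ∪ {A} = {A,C} (union, +1)
DEN@6: {A} ∩ {A,C} = {A} (intersection, +0)
LM@6: {G} ∪ {T} = {G,T} (union, +1)
DELMN@6: {A} ∪ {G,T} = {A,G,T} (union, +1)
SW@6: {G} ∩ {G} = {G} (intersection, +0)
DELMNSW@6: {A,G,T} ∩ {G} = {G} (intersection, +0)
EN@7: {C} ∩ {C} = {C} (intersection, +0)
DEN@7: {T} ∪ {C} = {C,T} (union, +1)
LM@7: {G} ∩ {G} = {G} (intersection, +0)
DELMN@7: {C,T} ∪ {G} = {C,G,T} (union, +1)
SW@7: {C} ∪ {T} = {C,T} (union, +1)
DELMNSW@7: {C,G,T} ∩ {C,T} = {C,T} (intersection, +0)
per-site changes: [3, 4, 5, 3, 3, 4, 3, 3]; total = 28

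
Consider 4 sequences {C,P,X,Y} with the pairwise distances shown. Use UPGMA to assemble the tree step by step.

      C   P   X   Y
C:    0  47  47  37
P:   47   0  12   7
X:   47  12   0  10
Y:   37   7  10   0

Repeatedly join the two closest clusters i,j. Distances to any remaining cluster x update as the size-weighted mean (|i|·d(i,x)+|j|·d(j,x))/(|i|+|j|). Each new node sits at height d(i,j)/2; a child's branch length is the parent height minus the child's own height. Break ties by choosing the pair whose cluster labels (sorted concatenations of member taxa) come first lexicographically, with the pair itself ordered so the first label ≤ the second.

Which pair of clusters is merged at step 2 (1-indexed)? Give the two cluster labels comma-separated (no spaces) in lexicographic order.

1. join P+Y (d=7) ⇒ PY; edges |P|=7/2, |Y|=7/2
  updated: d(C,PY)=42, d(PY,X)=11
2. join PY+X (d=11) ⇒ PXY; edges |PY|=2, |X|=11/2
  updated: d(C,PXY)=131/3
3. join C+PXY (d=131/3) ⇒ CPXY; edges |C|=131/6, |PXY|=49/3
final tree: (C:131/6,((P:7/2,Y:7/2):2,X:11/2):49/3)
total length: 158/3

PY,X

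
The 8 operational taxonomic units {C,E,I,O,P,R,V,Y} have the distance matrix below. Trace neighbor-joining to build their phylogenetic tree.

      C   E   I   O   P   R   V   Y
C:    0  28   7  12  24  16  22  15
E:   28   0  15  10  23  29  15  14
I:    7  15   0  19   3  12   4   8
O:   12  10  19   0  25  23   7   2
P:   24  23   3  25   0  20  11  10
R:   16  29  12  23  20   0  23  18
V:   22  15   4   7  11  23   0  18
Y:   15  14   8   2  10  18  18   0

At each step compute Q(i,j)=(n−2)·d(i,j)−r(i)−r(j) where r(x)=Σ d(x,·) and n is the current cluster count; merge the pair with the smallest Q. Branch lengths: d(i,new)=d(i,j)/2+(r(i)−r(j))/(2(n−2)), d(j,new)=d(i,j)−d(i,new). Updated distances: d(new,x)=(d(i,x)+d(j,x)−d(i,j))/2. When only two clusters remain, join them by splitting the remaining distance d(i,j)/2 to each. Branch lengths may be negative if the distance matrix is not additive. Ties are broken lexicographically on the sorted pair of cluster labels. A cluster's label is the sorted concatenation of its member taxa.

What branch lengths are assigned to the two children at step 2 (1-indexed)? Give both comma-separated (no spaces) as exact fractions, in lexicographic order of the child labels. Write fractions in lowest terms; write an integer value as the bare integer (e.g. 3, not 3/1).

19/10,11/10

1. join E+O (d=10, Q=-172) ⇒ EO; edges |E|=8, |O|=2
  updated: d(C,EO)=15, d(EO,I)=12, d(EO,P)=19, d(EO,R)=21, d(EO,V)=6, d(EO,Y)=3
2. join EO+Y (d=3, Q=-133) ⇒ EOY; edges |EO|=19/10, |Y|=11/10
  updated: d(C,EOY)=27/2, d(EOY,I)=17/2, d(EOY,P)=13, d(EOY,R)=18, d(EOY,V)=21/2
3. join C+R (d=16, Q=-215/2) ⇒ CR; edges |C|=115/16, |R|=141/16
  updated: d(CR,EOY)=31/4, d(CR,I)=3/2, d(CR,P)=14, d(CR,V)=29/2
4. join CR+EOY (d=31/4, Q=-217/4) ⇒ CEORY; edges |CR|=85/24, |EOY|=101/24
  updated: d(CEORY,I)=9/8, d(CEORY,P)=77/8, d(CEORY,V)=69/8
5. join CEORY+V (d=69/8, Q=-103/4) ⇒ CEORVY; edges |CEORY|=13/4, |V|=43/8
  updated: d(CEORVY,I)=-7/4, d(CEORVY,P)=6
6. join CEORVY+I (d=-7/4, Q=-29/4) ⇒ CEIORVY; edges |CEORVY|=5/8, |I|=-19/8
  updated: d(CEIORVY,P)=43/8
7. join CEIORVY+P (d=43/8) ⇒ CEIOPRVY; edges |CEIORVY|=43/16, |P|=43/16
final tree: (((((C:115/16,R:141/16):85/24,((E:8,O:2):19/10,Y:11/10):101/24):13/4,V:43/8):5/8,I:-19/8):43/16,P:43/16)
total length: 49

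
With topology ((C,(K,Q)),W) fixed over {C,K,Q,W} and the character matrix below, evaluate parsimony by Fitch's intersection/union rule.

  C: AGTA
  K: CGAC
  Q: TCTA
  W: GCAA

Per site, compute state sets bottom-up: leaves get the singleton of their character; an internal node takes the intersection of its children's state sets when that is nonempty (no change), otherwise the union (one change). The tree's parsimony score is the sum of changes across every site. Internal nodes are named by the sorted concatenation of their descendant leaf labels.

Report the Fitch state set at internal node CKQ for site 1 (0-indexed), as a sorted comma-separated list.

G

[col 0] KQ: children K:{C}, Q:{T} ∪→ {C,T}; cost 1
[col 0] CKQ: children C:{A}, KQ:{C,T} ∪→ {A,C,T}; cost 1
[col 0] CKQW: children CKQ:{A,C,T}, W:{G} ∪→ {A,C,G,T}; cost 1
[col 1] KQ: children K:{G}, Q:{C} ∪→ {C,G}; cost 1
[col 1] CKQ: children C:{G}, KQ:{C,G} ∩→ {G}; cost 0
[col 1] CKQW: children CKQ:{G}, W:{C} ∪→ {C,G}; cost 1
[col 2] KQ: children K:{A}, Q:{T} ∪→ {A,T}; cost 1
[col 2] CKQ: children C:{T}, KQ:{A,T} ∩→ {T}; cost 0
[col 2] CKQW: children CKQ:{T}, W:{A} ∪→ {A,T}; cost 1
[col 3] KQ: children K:{C}, Q:{A} ∪→ {A,C}; cost 1
[col 3] CKQ: children C:{A}, KQ:{A,C} ∩→ {A}; cost 0
[col 3] CKQW: children CKQ:{A}, W:{A} ∩→ {A}; cost 0
per-site changes: [3, 2, 2, 1]; total = 8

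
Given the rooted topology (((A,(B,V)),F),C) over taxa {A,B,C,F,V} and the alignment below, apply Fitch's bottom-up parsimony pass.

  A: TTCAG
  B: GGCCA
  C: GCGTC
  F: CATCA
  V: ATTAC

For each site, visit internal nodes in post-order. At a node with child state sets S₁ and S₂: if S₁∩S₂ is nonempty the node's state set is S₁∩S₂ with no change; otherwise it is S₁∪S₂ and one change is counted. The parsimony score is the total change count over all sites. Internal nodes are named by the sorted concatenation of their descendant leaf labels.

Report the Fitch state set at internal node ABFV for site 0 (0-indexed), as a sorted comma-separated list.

site 0, node BV: B={G} ∪ V={A} → {A,G} (+1)
site 0, node ABV: A={T} ∪ BV={A,G} → {A,G,T} (+1)
site 0, node ABFV: ABV={A,G,T} ∪ F={C} → {A,C,G,T} (+1)
site 0, node ABCFV: ABFV={A,C,G,T} ∩ C={G} → {G} (+0)
site 1, node BV: B={G} ∪ V={T} → {G,T} (+1)
site 1, node ABV: A={T} ∩ BV={G,T} → {T} (+0)
site 1, node ABFV: ABV={T} ∪ F={A} → {A,T} (+1)
site 1, node ABCFV: ABFV={A,T} ∪ C={C} → {A,C,T} (+1)
site 2, node BV: B={C} ∪ V={T} → {C,T} (+1)
site 2, node ABV: A={C} ∩ BV={C,T} → {C} (+0)
site 2, node ABFV: ABV={C} ∪ F={T} → {C,T} (+1)
site 2, node ABCFV: ABFV={C,T} ∪ C={G} → {C,G,T} (+1)
site 3, node BV: B={C} ∪ V={A} → {A,C} (+1)
site 3, node ABV: A={A} ∩ BV={A,C} → {A} (+0)
site 3, node ABFV: ABV={A} ∪ F={C} → {A,C} (+1)
site 3, node ABCFV: ABFV={A,C} ∪ C={T} → {A,C,T} (+1)
site 4, node BV: B={A} ∪ V={C} → {A,C} (+1)
site 4, node ABV: A={G} ∪ BV={A,C} → {A,C,G} (+1)
site 4, node ABFV: ABV={A,C,G} ∩ F={A} → {A} (+0)
site 4, node ABCFV: ABFV={A} ∪ C={C} → {A,C} (+1)
per-site changes: [3, 3, 3, 3, 3]; total = 15

A,C,G,T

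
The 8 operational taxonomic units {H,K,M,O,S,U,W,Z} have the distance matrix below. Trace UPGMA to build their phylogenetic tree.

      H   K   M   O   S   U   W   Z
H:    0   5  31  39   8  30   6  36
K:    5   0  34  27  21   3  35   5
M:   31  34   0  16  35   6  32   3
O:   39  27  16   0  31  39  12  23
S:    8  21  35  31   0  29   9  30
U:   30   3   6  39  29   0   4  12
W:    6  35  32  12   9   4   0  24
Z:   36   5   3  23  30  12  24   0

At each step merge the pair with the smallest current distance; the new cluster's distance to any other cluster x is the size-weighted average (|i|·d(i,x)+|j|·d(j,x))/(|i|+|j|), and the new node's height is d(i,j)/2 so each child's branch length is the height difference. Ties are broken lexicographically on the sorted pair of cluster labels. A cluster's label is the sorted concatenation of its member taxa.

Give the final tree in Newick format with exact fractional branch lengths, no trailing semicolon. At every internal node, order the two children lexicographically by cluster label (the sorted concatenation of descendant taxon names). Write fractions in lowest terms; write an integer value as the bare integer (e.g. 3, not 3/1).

iteration 1: select K,U (d=3); attach at lengths (3/2, 3/2); label the merged cluster KU
  updated: d(H,KU)=35/2, d(KU,M)=20, d(KU,O)=33, d(KU,S)=25, d(KU,W)=39/2, d(KU,Z)=17/2
iteration 2: select M,Z (d=3); attach at lengths (3/2, 3/2); label the merged cluster MZ
  updated: d(H,MZ)=67/2, d(KU,MZ)=57/4, d(MZ,O)=39/2, d(MZ,S)=65/2, d(MZ,W)=28
iteration 3: select H,W (d=6); attach at lengths (3, 3); label the merged cluster HW
  updated: d(HW,KU)=37/2, d(HW,MZ)=123/4, d(HW,O)=51/2, d(HW,S)=17/2
iteration 4: select HW,S (d=17/2); attach at lengths (5/4, 17/4); label the merged cluster HSW
  updated: d(HSW,KU)=62/3, d(HSW,MZ)=94/3, d(HSW,O)=82/3
iteration 5: select KU,MZ (d=57/4); attach at lengths (45/8, 45/8); label the merged cluster KMUZ
  updated: d(HSW,KMUZ)=26, d(KMUZ,O)=105/4
iteration 6: select HSW,KMUZ (d=26); attach at lengths (35/4, 47/8); label the merged cluster HKMSUWZ
  updated: d(HKMSUWZ,O)=187/7
iteration 7: select HKMSUWZ,O (d=187/7); attach at lengths (5/14, 187/14); label the merged cluster HKMOSUWZ
final tree: ((((H:3,W:3):5/4,S:17/4):35/4,((K:3/2,U:3/2):45/8,(M:3/2,Z:3/2):45/8):47/8):5/14,O:187/14)
total length: 3197/56

((((H:3,W:3):5/4,S:17/4):35/4,((K:3/2,U:3/2):45/8,(M:3/2,Z:3/2):45/8):47/8):5/14,O:187/14)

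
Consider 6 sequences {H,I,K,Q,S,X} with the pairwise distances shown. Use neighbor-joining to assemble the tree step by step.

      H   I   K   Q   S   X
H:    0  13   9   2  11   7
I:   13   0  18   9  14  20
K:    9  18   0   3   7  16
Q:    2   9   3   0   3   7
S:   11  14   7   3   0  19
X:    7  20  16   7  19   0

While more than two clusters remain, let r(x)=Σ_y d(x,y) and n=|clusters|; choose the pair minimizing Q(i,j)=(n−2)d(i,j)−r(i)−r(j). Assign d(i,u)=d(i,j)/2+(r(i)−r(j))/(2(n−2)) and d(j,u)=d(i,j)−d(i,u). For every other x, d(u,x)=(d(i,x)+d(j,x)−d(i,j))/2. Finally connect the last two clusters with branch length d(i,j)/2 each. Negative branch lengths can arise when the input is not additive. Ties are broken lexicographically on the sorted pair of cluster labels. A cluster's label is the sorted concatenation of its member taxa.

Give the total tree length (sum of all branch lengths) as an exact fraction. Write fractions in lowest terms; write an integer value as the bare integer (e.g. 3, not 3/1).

441/16

iteration 1: select H,X (d=7, Q=-83); attach at lengths (1/8, 55/8); label the merged cluster HX
  updated: d(HX,I)=13, d(HX,K)=9, d(HX,Q)=1, d(HX,S)=23/2
iteration 2: select K,S (d=7, Q=-103/2); attach at lengths (15/4, 13/4); label the merged cluster KS
  updated: d(HX,KS)=27/4, d(I,KS)=25/2, d(KS,Q)=-1/2
iteration 3: select HX,I (d=13, Q=-117/4); attach at lengths (49/16, 159/16); label the merged cluster HIX
  updated: d(HIX,KS)=25/8, d(HIX,Q)=-3/2
iteration 4: select HIX,KS (d=25/8, Q=-9/8); attach at lengths (17/16, 33/16); label the merged cluster HIKSX
  updated: d(HIKSX,Q)=-41/16
iteration 5: select HIKSX,Q (d=-41/16); attach at lengths (-41/32, -41/32); label the merged cluster HIKQSX
final tree: ((((H:1/8,X:55/8):49/16,I:159/16):17/16,(K:15/4,S:13/4):33/16):-41/32,Q:-41/32)
total length: 441/16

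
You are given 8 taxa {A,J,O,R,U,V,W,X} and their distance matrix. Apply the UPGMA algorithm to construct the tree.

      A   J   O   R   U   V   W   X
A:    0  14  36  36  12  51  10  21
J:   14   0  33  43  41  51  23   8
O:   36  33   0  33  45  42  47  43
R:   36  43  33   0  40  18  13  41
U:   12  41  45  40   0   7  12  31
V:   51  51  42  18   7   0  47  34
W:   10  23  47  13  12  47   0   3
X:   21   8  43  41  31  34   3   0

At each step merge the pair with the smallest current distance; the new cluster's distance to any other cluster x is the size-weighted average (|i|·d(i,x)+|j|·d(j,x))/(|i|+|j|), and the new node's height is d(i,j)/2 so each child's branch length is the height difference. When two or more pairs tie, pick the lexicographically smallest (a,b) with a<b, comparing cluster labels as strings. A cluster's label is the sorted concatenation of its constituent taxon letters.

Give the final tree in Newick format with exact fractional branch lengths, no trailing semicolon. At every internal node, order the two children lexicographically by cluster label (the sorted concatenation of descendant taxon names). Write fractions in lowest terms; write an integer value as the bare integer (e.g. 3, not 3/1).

iteration 1: select W,X (d=3); attach at lengths (3/2, 3/2); label the merged cluster WX
  updated: d(A,WX)=31/2, d(J,WX)=31/2, d(O,WX)=45, d(R,WX)=27, d(U,WX)=43/2, d(V,WX)=81/2
iteration 2: select U,V (d=7); attach at lengths (7/2, 7/2); label the merged cluster UV
  updated: d(A,UV)=63/2, d(J,UV)=46, d(O,UV)=87/2, d(R,UV)=29, d(UV,WX)=31
iteration 3: select A,J (d=14); attach at lengths (7, 7); label the merged cluster AJ
  updated: d(AJ,O)=69/2, d(AJ,R)=79/2, d(AJ,UV)=155/4, d(AJ,WX)=31/2
iteration 4: select AJ,WX (d=31/2); attach at lengths (3/4, 25/4); label the merged cluster AJWX
  updated: d(AJWX,O)=159/4, d(AJWX,R)=133/4, d(AJWX,UV)=279/8
iteration 5: select R,UV (d=29); attach at lengths (29/2, 11); label the merged cluster RUV
  updated: d(AJWX,RUV)=103/3, d(O,RUV)=40
iteration 6: select AJWX,RUV (d=103/3); attach at lengths (113/12, 8/3); label the merged cluster AJRUVWX
  updated: d(AJRUVWX,O)=279/7
iteration 7: select AJRUVWX,O (d=279/7); attach at lengths (58/21, 279/14); label the merged cluster AJORUVWX
final tree: ((((A:7,J:7):3/4,(W:3/2,X:3/2):25/4):113/12,(R:29/2,(U:7/2,V:7/2):11):8/3):58/21,O:279/14)
total length: 7667/84

((((A:7,J:7):3/4,(W:3/2,X:3/2):25/4):113/12,(R:29/2,(U:7/2,V:7/2):11):8/3):58/21,O:279/14)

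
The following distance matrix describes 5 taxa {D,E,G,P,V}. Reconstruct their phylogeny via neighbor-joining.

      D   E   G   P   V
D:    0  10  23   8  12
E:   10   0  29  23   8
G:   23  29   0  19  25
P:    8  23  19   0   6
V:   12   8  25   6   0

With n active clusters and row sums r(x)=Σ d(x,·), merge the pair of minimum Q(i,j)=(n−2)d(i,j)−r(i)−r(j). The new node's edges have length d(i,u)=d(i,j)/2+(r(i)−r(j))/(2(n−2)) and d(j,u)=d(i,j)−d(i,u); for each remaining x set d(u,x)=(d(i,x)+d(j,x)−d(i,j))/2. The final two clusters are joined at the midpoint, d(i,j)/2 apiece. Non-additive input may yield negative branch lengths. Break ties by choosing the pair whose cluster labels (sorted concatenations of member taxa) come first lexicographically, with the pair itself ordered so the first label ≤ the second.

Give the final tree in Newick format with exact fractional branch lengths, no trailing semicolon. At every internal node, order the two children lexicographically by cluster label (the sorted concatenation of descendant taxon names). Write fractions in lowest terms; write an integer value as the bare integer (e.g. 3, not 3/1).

(((D:23/8,(E:43/6,V:5/6):33/8):25/8,G:131/8):21/16,P:21/16)

iteration 1: select E,V (d=8, Q=-97); attach at lengths (43/6, 5/6); label the merged cluster EV
  updated: d(D,EV)=7, d(EV,G)=23, d(EV,P)=21/2
iteration 2: select D,EV (d=7, Q=-129/2); attach at lengths (23/8, 33/8); label the merged cluster DEV
  updated: d(DEV,G)=39/2, d(DEV,P)=23/4
iteration 3: select DEV,G (d=39/2, Q=-177/4); attach at lengths (25/8, 131/8); label the merged cluster DEGV
  updated: d(DEGV,P)=21/8
iteration 4: select DEGV,P (d=21/8); attach at lengths (21/16, 21/16); label the merged cluster DEGPV
final tree: (((D:23/8,(E:43/6,V:5/6):33/8):25/8,G:131/8):21/16,P:21/16)
total length: 297/8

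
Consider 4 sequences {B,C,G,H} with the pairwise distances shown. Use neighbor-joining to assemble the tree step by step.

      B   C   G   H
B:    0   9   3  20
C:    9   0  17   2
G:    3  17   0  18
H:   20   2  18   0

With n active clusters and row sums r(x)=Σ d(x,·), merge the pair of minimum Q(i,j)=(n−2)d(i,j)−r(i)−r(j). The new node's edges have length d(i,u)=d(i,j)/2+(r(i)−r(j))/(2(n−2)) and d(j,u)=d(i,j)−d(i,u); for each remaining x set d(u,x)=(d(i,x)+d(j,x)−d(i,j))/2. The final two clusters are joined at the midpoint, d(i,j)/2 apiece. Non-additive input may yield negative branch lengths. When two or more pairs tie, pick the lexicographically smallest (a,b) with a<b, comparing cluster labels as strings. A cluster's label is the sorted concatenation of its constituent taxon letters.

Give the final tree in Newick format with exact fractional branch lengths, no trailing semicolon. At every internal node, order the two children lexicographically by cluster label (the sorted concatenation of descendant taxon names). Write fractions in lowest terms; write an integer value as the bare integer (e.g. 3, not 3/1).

iteration 1: select B,G (d=3, Q=-64); attach at lengths (0, 3); label the merged cluster BG
  updated: d(BG,C)=23/2, d(BG,H)=35/2
iteration 2: select BG,C (d=23/2, Q=-31); attach at lengths (27/2, -2); label the merged cluster BCG
  updated: d(BCG,H)=4
iteration 3: select BCG,H (d=4); attach at lengths (2, 2); label the merged cluster BCGH
final tree: (((B:0,G:3):27/2,C:-2):2,H:2)
total length: 37/2

(((B:0,G:3):27/2,C:-2):2,H:2)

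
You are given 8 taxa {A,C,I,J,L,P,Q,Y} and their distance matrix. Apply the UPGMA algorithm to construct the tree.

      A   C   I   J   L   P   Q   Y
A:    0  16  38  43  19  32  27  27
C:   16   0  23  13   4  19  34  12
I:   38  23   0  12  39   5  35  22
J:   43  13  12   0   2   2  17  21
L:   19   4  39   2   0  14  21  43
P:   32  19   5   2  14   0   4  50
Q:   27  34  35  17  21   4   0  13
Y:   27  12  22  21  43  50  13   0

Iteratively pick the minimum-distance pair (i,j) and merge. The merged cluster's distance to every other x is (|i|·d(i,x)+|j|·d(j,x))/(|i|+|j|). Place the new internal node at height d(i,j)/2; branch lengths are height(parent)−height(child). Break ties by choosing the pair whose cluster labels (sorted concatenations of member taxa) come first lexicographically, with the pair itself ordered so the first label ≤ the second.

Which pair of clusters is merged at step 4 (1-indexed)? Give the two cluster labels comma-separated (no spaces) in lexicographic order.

step 1: merge (J,L) at d=2; branch lengths J→1, L→1; new cluster JL
  updated: d(A,JL)=31, d(C,JL)=17/2, d(I,JL)=51/2, d(JL,P)=8, d(JL,Q)=19, d(JL,Y)=32
step 2: merge (P,Q) at d=4; branch lengths P→2, Q→2; new cluster PQ
  updated: d(A,PQ)=59/2, d(C,PQ)=53/2, d(I,PQ)=20, d(JL,PQ)=27/2, d(PQ,Y)=63/2
step 3: merge (C,JL) at d=17/2; branch lengths C→17/4, JL→13/4; new cluster CJL
  updated: d(A,CJL)=26, d(CJL,I)=74/3, d(CJL,PQ)=107/6, d(CJL,Y)=76/3
step 4: merge (CJL,PQ) at d=107/6; branch lengths CJL→14/3, PQ→83/12; new cluster CJLPQ
  updated: d(A,CJLPQ)=137/5, d(CJLPQ,I)=114/5, d(CJLPQ,Y)=139/5
step 5: merge (I,Y) at d=22; branch lengths I→11, Y→11; new cluster IY
  updated: d(A,IY)=65/2, d(CJLPQ,IY)=253/10
step 6: merge (CJLPQ,IY) at d=253/10; branch lengths CJLPQ→56/15, IY→33/20; new cluster CIJLPQY
  updated: d(A,CIJLPQY)=202/7
step 7: merge (A,CIJLPQY) at d=202/7; branch lengths A→101/7, CIJLPQY→249/140; new cluster ACIJLPQY
final tree: (A:101/7,(((C:17/4,(J:1,L:1):13/4):14/3,(P:2,Q:2):83/12):56/15,(I:11,Y:11):33/20):249/140)
total length: 28843/420

CJL,PQ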